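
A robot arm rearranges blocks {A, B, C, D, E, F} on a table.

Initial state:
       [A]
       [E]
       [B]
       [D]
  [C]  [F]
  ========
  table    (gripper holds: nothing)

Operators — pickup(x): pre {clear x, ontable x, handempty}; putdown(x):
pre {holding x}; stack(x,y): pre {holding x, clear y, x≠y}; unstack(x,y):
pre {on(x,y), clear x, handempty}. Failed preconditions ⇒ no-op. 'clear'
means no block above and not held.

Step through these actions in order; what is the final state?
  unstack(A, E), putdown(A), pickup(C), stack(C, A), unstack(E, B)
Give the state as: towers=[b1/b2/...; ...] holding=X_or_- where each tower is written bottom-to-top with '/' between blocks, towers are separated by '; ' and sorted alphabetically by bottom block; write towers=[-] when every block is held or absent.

towers=[A/C; F/D/B] holding=E

step 1 (unstack(A, E)): towers=[C; F/D/B/E] holding=A
step 2 (putdown(A)): towers=[A; C; F/D/B/E] holding=-
step 3 (pickup(C)): towers=[A; F/D/B/E] holding=C
step 4 (stack(C, A)): towers=[A/C; F/D/B/E] holding=-
step 5 (unstack(E, B)): towers=[A/C; F/D/B] holding=E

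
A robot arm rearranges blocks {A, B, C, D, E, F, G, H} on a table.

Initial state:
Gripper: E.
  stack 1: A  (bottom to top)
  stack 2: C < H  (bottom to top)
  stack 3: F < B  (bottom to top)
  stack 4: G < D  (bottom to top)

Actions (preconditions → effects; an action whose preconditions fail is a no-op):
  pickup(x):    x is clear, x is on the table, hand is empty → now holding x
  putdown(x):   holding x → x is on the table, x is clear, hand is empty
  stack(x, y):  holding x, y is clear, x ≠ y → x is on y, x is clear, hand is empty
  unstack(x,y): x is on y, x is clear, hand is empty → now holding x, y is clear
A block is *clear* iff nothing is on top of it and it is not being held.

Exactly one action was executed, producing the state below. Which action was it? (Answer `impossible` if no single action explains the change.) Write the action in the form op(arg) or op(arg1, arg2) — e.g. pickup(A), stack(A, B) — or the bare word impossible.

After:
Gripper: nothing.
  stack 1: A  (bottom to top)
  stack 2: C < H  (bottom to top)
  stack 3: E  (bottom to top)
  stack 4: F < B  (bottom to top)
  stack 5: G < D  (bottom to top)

target: towers=[A; C/H; E; F/B; G/D] holding=-
        putdown(E) → towers=[A; C/H; E; F/B; G/D] holding=-  ← match
       stack(E, A) → towers=[A/E; C/H; F/B; G/D] holding=-
       stack(E, H) → towers=[A; C/H/E; F/B; G/D] holding=-
       stack(E, B) → towers=[A; C/H; F/B/E; G/D] holding=-
       stack(E, D) → towers=[A; C/H; F/B; G/D/E] holding=-

putdown(E)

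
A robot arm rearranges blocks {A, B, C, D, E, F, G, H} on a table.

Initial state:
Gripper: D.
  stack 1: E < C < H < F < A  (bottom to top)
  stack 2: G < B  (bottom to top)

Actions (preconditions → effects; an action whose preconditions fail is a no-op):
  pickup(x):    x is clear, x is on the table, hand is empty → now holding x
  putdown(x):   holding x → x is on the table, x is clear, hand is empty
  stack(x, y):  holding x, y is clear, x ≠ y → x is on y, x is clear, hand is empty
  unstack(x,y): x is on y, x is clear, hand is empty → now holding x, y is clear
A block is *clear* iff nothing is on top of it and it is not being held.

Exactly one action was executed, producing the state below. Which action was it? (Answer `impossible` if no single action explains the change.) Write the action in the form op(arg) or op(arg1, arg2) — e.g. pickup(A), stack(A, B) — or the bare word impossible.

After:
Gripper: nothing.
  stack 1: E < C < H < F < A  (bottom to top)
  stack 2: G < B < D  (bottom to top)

stack(D, B)

target: towers=[E/C/H/F/A; G/B/D] holding=-
        putdown(D) → towers=[D; E/C/H/F/A; G/B] holding=-
       stack(D, A) → towers=[E/C/H/F/A/D; G/B] holding=-
       stack(D, B) → towers=[E/C/H/F/A; G/B/D] holding=-  ← match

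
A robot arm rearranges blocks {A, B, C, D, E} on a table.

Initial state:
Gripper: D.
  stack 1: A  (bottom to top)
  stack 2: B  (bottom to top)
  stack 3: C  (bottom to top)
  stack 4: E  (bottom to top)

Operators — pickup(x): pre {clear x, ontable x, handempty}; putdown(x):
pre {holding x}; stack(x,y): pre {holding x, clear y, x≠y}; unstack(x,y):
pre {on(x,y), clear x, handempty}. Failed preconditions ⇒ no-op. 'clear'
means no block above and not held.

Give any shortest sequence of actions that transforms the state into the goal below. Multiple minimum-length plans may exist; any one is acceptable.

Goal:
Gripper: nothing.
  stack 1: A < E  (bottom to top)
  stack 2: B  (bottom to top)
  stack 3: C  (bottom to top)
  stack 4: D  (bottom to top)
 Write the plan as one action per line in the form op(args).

step 1 (putdown(D)): towers=[A; B; C; D; E] holding=-
step 2 (pickup(E)): towers=[A; B; C; D] holding=E
step 3 (stack(E, A)): towers=[A/E; B; C; D] holding=-
goal check: towers=[A/E; B; C; D] holding=- — reached (length 3, optimal by BFS)

putdown(D)
pickup(E)
stack(E, A)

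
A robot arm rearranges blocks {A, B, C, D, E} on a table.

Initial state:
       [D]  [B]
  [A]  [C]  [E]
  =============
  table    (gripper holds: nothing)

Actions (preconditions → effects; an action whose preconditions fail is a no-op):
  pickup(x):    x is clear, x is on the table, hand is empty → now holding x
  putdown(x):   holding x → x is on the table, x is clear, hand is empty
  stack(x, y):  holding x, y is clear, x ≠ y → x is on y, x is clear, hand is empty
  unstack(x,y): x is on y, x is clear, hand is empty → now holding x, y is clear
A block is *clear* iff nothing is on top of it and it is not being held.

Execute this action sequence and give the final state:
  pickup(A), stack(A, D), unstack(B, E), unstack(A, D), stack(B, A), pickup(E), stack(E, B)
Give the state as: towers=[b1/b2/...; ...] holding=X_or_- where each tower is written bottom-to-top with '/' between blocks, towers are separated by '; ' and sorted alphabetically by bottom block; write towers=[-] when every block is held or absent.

step 1 (pickup(A)): towers=[C/D; E/B] holding=A
step 2 (stack(A, D)): towers=[C/D/A; E/B] holding=-
step 3 (unstack(B, E)): towers=[C/D/A; E] holding=B
step 4 (unstack(A, D)) [no-op]: towers=[C/D/A; E] holding=B
step 5 (stack(B, A)): towers=[C/D/A/B; E] holding=-
step 6 (pickup(E)): towers=[C/D/A/B] holding=E
step 7 (stack(E, B)): towers=[C/D/A/B/E] holding=-

towers=[C/D/A/B/E] holding=-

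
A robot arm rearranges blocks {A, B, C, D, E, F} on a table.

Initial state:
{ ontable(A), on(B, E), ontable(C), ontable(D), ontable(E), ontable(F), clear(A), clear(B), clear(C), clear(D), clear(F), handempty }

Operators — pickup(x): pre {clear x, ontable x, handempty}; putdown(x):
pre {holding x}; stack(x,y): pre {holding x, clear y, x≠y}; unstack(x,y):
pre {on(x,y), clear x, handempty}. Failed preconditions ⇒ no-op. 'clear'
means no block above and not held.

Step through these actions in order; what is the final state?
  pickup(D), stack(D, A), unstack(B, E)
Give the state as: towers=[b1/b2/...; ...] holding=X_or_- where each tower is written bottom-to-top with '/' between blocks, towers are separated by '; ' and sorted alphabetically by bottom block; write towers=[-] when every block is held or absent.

towers=[A/D; C; E; F] holding=B

step 1 (pickup(D)): towers=[A; C; E/B; F] holding=D
step 2 (stack(D, A)): towers=[A/D; C; E/B; F] holding=-
step 3 (unstack(B, E)): towers=[A/D; C; E; F] holding=B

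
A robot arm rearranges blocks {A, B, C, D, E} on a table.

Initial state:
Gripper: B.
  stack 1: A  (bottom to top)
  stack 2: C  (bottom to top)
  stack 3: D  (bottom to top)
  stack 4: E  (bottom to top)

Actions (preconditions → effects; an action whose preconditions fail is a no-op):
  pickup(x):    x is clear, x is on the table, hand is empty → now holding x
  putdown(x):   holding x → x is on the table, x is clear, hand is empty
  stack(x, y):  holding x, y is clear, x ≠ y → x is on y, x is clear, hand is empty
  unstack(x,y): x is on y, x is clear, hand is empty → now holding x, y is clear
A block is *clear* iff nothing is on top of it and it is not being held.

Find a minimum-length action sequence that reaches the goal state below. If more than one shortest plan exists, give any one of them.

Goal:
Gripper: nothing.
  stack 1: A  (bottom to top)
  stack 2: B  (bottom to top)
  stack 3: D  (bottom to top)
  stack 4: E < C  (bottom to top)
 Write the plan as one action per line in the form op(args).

putdown(B)
pickup(C)
stack(C, E)

step 1 (putdown(B)): towers=[A; B; C; D; E] holding=-
step 2 (pickup(C)): towers=[A; B; D; E] holding=C
step 3 (stack(C, E)): towers=[A; B; D; E/C] holding=-
goal check: towers=[A; B; D; E/C] holding=- — reached (length 3, optimal by BFS)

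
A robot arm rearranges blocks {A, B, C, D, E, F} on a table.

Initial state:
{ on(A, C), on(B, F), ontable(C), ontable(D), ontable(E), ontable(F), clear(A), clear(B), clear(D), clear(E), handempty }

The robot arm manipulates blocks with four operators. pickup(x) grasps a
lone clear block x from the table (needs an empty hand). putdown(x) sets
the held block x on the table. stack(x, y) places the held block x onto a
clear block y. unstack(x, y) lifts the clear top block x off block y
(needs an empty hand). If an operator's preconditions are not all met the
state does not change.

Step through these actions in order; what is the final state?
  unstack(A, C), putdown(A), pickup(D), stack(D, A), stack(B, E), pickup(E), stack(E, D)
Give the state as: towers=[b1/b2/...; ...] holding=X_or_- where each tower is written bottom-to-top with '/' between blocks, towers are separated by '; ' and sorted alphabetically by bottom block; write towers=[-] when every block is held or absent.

towers=[A/D/E; C; F/B] holding=-

step 1 (unstack(A, C)): towers=[C; D; E; F/B] holding=A
step 2 (putdown(A)): towers=[A; C; D; E; F/B] holding=-
step 3 (pickup(D)): towers=[A; C; E; F/B] holding=D
step 4 (stack(D, A)): towers=[A/D; C; E; F/B] holding=-
step 5 (stack(B, E)) [no-op]: towers=[A/D; C; E; F/B] holding=-
step 6 (pickup(E)): towers=[A/D; C; F/B] holding=E
step 7 (stack(E, D)): towers=[A/D/E; C; F/B] holding=-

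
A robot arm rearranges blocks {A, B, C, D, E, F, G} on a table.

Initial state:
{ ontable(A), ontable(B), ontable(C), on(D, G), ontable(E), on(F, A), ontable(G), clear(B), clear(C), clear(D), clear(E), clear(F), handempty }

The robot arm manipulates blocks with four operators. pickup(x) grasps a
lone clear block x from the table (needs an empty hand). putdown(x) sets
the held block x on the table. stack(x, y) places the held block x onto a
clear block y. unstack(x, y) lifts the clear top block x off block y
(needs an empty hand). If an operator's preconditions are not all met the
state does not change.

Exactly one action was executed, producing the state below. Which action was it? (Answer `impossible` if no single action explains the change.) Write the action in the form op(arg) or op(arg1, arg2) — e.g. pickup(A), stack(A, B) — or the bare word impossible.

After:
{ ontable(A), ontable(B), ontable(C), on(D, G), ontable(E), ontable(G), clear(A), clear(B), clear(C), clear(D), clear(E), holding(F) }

unstack(F, A)

target: towers=[A; B; C; E; G/D] holding=F
         pickup(B) → towers=[A/F; C; E; G/D] holding=B
     unstack(F, A) → towers=[A; B; C; E; G/D] holding=F  ← match
     unstack(D, G) → towers=[A/F; B; C; E; G] holding=D
         pickup(E) → towers=[A/F; B; C; G/D] holding=E
         pickup(C) → towers=[A/F; B; E; G/D] holding=C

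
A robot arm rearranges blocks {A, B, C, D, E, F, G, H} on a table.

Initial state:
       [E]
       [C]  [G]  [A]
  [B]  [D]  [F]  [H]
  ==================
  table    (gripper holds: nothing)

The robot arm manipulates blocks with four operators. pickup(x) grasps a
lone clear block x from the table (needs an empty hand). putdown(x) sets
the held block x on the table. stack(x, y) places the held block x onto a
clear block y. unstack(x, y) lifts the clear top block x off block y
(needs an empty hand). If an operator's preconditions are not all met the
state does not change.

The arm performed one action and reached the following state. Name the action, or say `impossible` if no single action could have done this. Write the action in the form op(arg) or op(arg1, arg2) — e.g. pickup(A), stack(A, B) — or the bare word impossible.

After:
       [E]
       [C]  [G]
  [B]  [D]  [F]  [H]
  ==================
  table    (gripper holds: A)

unstack(A, H)

target: towers=[B; D/C/E; F/G; H] holding=A
     unstack(G, F) → towers=[B; D/C/E; F; H/A] holding=G
     unstack(A, H) → towers=[B; D/C/E; F/G; H] holding=A  ← match
     unstack(E, C) → towers=[B; D/C; F/G; H/A] holding=E
         pickup(B) → towers=[D/C/E; F/G; H/A] holding=B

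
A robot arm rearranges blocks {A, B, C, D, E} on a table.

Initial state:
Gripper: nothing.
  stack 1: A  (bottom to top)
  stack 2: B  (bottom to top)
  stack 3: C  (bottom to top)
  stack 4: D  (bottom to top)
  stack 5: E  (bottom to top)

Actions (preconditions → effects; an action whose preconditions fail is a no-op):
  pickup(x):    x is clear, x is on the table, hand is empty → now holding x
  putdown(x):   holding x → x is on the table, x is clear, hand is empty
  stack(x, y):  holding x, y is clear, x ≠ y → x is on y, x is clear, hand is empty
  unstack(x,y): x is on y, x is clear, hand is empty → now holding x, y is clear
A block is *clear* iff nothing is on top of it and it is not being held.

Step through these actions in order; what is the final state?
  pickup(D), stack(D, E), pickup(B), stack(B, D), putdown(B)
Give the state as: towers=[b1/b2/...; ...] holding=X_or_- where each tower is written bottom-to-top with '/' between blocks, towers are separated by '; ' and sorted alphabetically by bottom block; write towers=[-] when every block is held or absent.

step 1 (pickup(D)): towers=[A; B; C; E] holding=D
step 2 (stack(D, E)): towers=[A; B; C; E/D] holding=-
step 3 (pickup(B)): towers=[A; C; E/D] holding=B
step 4 (stack(B, D)): towers=[A; C; E/D/B] holding=-
step 5 (putdown(B)) [no-op]: towers=[A; C; E/D/B] holding=-

towers=[A; C; E/D/B] holding=-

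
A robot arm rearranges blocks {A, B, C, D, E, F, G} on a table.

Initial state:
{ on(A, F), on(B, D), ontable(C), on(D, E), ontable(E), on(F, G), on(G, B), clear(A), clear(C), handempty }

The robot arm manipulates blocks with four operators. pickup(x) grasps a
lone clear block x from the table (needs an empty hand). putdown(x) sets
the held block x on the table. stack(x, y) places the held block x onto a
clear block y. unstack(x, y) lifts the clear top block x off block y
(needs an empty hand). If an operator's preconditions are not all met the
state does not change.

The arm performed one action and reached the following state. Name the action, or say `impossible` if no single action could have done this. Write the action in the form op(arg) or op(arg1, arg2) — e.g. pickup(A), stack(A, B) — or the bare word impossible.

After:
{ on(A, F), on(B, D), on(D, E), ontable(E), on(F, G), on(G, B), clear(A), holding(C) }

target: towers=[E/D/B/G/F/A] holding=C
     unstack(A, F) → towers=[C; E/D/B/G/F] holding=A
         pickup(C) → towers=[E/D/B/G/F/A] holding=C  ← match

pickup(C)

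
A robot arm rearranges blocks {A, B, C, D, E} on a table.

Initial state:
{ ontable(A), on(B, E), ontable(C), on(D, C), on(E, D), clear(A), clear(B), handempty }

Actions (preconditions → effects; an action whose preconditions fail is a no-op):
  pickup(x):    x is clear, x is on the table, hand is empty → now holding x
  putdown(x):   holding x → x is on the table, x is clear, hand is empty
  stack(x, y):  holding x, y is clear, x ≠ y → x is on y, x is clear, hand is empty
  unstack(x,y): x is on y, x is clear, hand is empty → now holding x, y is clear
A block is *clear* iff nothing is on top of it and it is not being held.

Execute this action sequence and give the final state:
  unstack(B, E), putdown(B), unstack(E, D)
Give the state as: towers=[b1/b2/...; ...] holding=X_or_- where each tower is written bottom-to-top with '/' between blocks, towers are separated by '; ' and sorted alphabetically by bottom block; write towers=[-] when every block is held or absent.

towers=[A; B; C/D] holding=E

step 1 (unstack(B, E)): towers=[A; C/D/E] holding=B
step 2 (putdown(B)): towers=[A; B; C/D/E] holding=-
step 3 (unstack(E, D)): towers=[A; B; C/D] holding=E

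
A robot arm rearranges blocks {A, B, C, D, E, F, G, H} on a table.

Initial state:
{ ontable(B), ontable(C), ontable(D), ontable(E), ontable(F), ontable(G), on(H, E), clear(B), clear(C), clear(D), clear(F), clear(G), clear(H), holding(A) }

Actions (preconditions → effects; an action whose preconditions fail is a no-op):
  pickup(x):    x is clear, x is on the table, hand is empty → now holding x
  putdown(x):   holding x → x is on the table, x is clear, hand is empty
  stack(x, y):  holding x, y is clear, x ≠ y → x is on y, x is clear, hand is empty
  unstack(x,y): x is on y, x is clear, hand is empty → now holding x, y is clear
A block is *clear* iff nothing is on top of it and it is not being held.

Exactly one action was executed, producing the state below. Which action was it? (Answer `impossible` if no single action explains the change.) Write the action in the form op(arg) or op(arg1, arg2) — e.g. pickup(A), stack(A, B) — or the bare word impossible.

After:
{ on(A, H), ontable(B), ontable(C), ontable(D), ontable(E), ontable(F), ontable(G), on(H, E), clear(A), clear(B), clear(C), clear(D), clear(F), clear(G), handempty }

stack(A, H)

target: towers=[B; C; D; E/H/A; F; G] holding=-
        putdown(A) → towers=[A; B; C; D; E/H; F; G] holding=-
       stack(A, G) → towers=[B; C; D; E/H; F; G/A] holding=-
       stack(A, H) → towers=[B; C; D; E/H/A; F; G] holding=-  ← match
       stack(A, B) → towers=[B/A; C; D; E/H; F; G] holding=-
       stack(A, F) → towers=[B; C; D; E/H; F/A; G] holding=-
       stack(A, D) → towers=[B; C; D/A; E/H; F; G] holding=-
       stack(A, C) → towers=[B; C/A; D; E/H; F; G] holding=-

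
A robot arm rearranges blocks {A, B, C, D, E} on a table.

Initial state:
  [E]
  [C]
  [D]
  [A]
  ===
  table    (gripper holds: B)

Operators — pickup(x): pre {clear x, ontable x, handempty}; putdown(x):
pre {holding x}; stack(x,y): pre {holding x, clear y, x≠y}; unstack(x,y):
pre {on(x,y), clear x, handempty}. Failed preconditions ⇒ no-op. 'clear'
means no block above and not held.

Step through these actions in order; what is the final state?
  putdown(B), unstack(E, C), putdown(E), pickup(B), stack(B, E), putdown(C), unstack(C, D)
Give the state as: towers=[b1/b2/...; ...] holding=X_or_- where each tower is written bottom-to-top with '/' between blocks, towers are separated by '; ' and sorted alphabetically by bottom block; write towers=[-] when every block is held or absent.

step 1 (putdown(B)): towers=[A/D/C/E; B] holding=-
step 2 (unstack(E, C)): towers=[A/D/C; B] holding=E
step 3 (putdown(E)): towers=[A/D/C; B; E] holding=-
step 4 (pickup(B)): towers=[A/D/C; E] holding=B
step 5 (stack(B, E)): towers=[A/D/C; E/B] holding=-
step 6 (putdown(C)) [no-op]: towers=[A/D/C; E/B] holding=-
step 7 (unstack(C, D)): towers=[A/D; E/B] holding=C

towers=[A/D; E/B] holding=C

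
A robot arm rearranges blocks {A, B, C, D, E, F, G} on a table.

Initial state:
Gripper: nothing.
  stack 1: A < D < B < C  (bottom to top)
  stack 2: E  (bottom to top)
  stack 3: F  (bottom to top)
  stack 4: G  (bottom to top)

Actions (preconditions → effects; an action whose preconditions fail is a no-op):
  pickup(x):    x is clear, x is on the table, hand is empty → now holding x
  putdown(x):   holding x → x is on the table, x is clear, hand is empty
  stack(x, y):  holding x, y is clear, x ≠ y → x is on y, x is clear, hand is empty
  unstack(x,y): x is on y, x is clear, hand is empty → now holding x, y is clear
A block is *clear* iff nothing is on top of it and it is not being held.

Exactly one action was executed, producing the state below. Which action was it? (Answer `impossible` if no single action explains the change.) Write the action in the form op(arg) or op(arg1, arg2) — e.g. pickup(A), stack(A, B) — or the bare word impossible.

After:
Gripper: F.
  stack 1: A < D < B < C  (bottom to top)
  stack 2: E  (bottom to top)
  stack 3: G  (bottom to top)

pickup(F)

target: towers=[A/D/B/C; E; G] holding=F
         pickup(F) → towers=[A/D/B/C; E; G] holding=F  ← match
         pickup(G) → towers=[A/D/B/C; E; F] holding=G
         pickup(E) → towers=[A/D/B/C; F; G] holding=E
     unstack(C, B) → towers=[A/D/B; E; F; G] holding=C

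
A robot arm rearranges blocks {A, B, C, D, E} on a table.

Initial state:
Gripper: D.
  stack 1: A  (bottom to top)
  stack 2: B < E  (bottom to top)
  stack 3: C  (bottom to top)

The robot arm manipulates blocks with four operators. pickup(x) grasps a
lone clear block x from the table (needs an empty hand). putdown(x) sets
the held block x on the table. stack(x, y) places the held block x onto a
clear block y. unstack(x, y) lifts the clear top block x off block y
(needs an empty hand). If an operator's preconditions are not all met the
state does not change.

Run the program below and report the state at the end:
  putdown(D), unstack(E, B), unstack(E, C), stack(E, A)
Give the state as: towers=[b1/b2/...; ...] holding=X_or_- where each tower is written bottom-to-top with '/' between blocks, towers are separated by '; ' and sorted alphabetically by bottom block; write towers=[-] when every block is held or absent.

towers=[A/E; B; C; D] holding=-

step 1 (putdown(D)): towers=[A; B/E; C; D] holding=-
step 2 (unstack(E, B)): towers=[A; B; C; D] holding=E
step 3 (unstack(E, C)) [no-op]: towers=[A; B; C; D] holding=E
step 4 (stack(E, A)): towers=[A/E; B; C; D] holding=-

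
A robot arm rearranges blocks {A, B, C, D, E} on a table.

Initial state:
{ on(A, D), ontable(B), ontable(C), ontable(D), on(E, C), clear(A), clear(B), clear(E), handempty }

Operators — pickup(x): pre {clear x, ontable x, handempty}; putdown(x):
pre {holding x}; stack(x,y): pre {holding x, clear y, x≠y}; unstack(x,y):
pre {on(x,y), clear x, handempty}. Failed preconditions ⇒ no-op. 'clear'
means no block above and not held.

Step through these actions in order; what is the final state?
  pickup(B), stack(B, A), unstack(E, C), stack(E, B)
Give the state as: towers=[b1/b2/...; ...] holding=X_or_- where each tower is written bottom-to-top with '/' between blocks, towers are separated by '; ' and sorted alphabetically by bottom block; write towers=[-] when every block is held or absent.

towers=[C; D/A/B/E] holding=-

step 1 (pickup(B)): towers=[C/E; D/A] holding=B
step 2 (stack(B, A)): towers=[C/E; D/A/B] holding=-
step 3 (unstack(E, C)): towers=[C; D/A/B] holding=E
step 4 (stack(E, B)): towers=[C; D/A/B/E] holding=-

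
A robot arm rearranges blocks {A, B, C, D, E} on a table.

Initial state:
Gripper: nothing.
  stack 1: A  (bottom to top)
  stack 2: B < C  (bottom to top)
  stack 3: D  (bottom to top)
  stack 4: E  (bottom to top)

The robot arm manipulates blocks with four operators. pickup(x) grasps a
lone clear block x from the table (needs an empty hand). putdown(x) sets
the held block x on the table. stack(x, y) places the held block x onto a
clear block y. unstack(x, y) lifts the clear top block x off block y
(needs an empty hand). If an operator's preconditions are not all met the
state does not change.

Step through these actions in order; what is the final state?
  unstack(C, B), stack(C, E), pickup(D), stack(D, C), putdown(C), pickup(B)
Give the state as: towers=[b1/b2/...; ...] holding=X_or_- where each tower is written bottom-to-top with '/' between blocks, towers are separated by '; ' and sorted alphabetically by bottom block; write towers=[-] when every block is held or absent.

towers=[A; E/C/D] holding=B

step 1 (unstack(C, B)): towers=[A; B; D; E] holding=C
step 2 (stack(C, E)): towers=[A; B; D; E/C] holding=-
step 3 (pickup(D)): towers=[A; B; E/C] holding=D
step 4 (stack(D, C)): towers=[A; B; E/C/D] holding=-
step 5 (putdown(C)) [no-op]: towers=[A; B; E/C/D] holding=-
step 6 (pickup(B)): towers=[A; E/C/D] holding=B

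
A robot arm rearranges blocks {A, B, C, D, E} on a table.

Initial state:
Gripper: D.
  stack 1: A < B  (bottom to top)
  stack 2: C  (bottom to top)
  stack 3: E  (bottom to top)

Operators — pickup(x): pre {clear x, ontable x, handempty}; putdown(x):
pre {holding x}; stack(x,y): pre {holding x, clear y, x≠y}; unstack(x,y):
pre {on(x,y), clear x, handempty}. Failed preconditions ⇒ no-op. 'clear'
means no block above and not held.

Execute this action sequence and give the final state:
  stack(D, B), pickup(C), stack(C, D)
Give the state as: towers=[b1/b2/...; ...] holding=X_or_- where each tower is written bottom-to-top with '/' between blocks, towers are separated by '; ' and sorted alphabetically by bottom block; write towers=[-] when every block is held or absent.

step 1 (stack(D, B)): towers=[A/B/D; C; E] holding=-
step 2 (pickup(C)): towers=[A/B/D; E] holding=C
step 3 (stack(C, D)): towers=[A/B/D/C; E] holding=-

towers=[A/B/D/C; E] holding=-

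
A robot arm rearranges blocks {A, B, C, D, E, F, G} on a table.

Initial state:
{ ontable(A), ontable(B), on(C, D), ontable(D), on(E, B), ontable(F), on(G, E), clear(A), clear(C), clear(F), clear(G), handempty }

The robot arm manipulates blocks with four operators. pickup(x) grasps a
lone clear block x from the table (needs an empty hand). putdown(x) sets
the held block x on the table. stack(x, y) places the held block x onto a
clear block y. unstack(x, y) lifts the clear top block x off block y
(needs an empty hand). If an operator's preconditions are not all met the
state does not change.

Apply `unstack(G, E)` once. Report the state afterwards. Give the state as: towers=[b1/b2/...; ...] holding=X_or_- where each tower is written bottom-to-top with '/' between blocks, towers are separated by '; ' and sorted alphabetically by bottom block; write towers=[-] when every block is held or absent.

towers=[A; B/E; D/C; F] holding=G

before: towers=[A; B/E/G; D/C; F] holding=-
pre[unstack(G, E)]: on(G,E) yes, clear(G) yes, handempty yes
all met → apply unstack(G, E)
after:  towers=[A; B/E; D/C; F] holding=G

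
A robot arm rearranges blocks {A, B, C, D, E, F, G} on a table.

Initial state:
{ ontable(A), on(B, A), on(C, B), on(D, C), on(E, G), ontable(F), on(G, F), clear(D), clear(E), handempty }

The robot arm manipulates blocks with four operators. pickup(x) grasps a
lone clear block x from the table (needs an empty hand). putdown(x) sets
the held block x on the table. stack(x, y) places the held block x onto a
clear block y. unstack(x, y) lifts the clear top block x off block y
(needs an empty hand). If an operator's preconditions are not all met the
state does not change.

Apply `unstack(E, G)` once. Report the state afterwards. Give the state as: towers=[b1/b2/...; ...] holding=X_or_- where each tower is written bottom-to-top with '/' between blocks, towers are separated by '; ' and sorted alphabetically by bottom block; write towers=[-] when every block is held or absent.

before: towers=[A/B/C/D; F/G/E] holding=-
pre[unstack(E, G)]: on(E,G) ✓, clear(E) ✓, handempty ✓
all met → apply unstack(E, G)
after:  towers=[A/B/C/D; F/G] holding=E

towers=[A/B/C/D; F/G] holding=E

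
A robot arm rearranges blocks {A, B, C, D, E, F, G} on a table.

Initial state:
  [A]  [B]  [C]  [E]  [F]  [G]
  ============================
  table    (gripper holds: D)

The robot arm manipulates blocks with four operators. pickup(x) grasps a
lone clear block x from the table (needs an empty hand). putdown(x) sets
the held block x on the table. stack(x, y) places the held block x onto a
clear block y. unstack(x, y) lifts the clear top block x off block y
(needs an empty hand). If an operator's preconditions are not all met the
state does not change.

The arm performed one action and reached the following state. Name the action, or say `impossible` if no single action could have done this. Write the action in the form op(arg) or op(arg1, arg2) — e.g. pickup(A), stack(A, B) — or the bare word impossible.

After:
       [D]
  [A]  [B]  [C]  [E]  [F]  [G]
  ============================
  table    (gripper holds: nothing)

stack(D, B)

target: towers=[A; B/D; C; E; F; G] holding=-
        putdown(D) → towers=[A; B; C; D; E; F; G] holding=-
       stack(D, B) → towers=[A; B/D; C; E; F; G] holding=-  ← match
       stack(D, F) → towers=[A; B; C; E; F/D; G] holding=-
       stack(D, G) → towers=[A; B; C; E; F; G/D] holding=-
       stack(D, A) → towers=[A/D; B; C; E; F; G] holding=-
       stack(D, E) → towers=[A; B; C; E/D; F; G] holding=-
       stack(D, C) → towers=[A; B; C/D; E; F; G] holding=-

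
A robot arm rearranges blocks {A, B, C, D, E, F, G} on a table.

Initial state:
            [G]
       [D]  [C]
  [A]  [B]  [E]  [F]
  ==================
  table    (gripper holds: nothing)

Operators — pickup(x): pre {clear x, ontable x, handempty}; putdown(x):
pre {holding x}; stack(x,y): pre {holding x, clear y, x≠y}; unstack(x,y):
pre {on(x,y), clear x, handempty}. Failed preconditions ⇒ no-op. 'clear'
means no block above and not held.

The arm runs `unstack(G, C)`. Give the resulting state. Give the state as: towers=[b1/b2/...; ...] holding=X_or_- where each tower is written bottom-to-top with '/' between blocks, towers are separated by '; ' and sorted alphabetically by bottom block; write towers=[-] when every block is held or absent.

towers=[A; B/D; E/C; F] holding=G

before: towers=[A; B/D; E/C/G; F] holding=-
pre[unstack(G, C)]: on(G,C) ok, clear(G) ok, handempty ok
all met → apply unstack(G, C)
after:  towers=[A; B/D; E/C; F] holding=G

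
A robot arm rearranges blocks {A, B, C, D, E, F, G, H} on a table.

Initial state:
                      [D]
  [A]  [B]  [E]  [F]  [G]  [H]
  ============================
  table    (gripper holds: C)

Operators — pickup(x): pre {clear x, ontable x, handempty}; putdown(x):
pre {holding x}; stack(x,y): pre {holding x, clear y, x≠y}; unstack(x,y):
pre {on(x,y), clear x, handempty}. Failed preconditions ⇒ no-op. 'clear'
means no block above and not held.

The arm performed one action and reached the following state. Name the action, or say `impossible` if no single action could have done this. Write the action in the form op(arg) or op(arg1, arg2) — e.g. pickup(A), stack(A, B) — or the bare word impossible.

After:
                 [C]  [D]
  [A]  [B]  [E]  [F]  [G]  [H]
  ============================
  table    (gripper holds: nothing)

target: towers=[A; B; E; F/C; G/D; H] holding=-
        putdown(C) → towers=[A; B; C; E; F; G/D; H] holding=-
       stack(C, A) → towers=[A/C; B; E; F; G/D; H] holding=-
       stack(C, E) → towers=[A; B; E/C; F; G/D; H] holding=-
       stack(C, H) → towers=[A; B; E; F; G/D; H/C] holding=-
       stack(C, B) → towers=[A; B/C; E; F; G/D; H] holding=-
       stack(C, F) → towers=[A; B; E; F/C; G/D; H] holding=-  ← match
       stack(C, D) → towers=[A; B; E; F; G/D/C; H] holding=-

stack(C, F)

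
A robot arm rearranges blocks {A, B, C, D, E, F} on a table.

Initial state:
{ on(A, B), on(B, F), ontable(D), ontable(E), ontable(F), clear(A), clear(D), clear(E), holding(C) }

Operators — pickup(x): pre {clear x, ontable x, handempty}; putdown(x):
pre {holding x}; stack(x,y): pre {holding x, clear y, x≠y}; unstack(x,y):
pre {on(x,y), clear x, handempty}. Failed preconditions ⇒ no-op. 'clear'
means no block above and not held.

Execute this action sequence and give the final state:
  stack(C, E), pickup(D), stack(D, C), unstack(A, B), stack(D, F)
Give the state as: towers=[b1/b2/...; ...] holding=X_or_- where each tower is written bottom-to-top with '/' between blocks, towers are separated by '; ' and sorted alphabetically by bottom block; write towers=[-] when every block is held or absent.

towers=[E/C/D; F/B] holding=A

step 1 (stack(C, E)): towers=[D; E/C; F/B/A] holding=-
step 2 (pickup(D)): towers=[E/C; F/B/A] holding=D
step 3 (stack(D, C)): towers=[E/C/D; F/B/A] holding=-
step 4 (unstack(A, B)): towers=[E/C/D; F/B] holding=A
step 5 (stack(D, F)) [no-op]: towers=[E/C/D; F/B] holding=A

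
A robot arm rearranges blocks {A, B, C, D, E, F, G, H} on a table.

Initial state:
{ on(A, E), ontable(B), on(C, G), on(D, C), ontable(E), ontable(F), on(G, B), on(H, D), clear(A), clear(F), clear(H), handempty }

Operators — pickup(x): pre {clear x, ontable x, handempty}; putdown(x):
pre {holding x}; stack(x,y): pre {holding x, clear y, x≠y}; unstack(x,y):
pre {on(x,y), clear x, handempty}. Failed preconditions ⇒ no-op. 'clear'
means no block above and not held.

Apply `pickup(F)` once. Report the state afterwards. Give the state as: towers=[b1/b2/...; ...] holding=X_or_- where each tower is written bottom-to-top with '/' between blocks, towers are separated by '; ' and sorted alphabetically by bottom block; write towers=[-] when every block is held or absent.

towers=[B/G/C/D/H; E/A] holding=F

before: towers=[B/G/C/D/H; E/A; F] holding=-
pre[pickup(F)]: clear(F) yes, ontable(F) yes, handempty yes
all met → apply pickup(F)
after:  towers=[B/G/C/D/H; E/A] holding=F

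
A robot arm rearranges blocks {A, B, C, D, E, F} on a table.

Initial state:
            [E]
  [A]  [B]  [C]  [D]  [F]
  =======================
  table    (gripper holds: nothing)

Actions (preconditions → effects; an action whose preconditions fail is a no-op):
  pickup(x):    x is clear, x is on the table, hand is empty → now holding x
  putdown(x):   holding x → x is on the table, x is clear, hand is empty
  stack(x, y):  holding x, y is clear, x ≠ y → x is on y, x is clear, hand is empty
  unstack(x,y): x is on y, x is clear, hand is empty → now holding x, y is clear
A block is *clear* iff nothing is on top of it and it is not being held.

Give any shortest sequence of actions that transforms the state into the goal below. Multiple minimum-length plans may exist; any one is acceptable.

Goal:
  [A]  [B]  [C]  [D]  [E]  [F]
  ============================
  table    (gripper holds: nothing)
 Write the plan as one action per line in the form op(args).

unstack(E, C)
putdown(E)

step 1 (unstack(E, C)): towers=[A; B; C; D; F] holding=E
step 2 (putdown(E)): towers=[A; B; C; D; E; F] holding=-
goal check: towers=[A; B; C; D; E; F] holding=- — reached (length 2, optimal by BFS)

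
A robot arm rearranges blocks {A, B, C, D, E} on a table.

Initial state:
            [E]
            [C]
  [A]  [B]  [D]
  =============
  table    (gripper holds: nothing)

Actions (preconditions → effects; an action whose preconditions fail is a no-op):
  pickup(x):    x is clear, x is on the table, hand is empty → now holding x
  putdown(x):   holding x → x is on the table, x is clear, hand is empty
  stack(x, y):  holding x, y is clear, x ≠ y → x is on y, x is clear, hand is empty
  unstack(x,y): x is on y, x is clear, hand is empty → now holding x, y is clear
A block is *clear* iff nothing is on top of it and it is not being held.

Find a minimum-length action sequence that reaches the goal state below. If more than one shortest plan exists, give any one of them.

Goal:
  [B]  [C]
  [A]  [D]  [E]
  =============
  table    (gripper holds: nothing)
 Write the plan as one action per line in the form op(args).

step 1 (pickup(B)): towers=[A; D/C/E] holding=B
step 2 (stack(B, A)): towers=[A/B; D/C/E] holding=-
step 3 (unstack(E, C)): towers=[A/B; D/C] holding=E
step 4 (putdown(E)): towers=[A/B; D/C; E] holding=-
goal check: towers=[A/B; D/C; E] holding=- — reached (length 4, optimal by BFS)

pickup(B)
stack(B, A)
unstack(E, C)
putdown(E)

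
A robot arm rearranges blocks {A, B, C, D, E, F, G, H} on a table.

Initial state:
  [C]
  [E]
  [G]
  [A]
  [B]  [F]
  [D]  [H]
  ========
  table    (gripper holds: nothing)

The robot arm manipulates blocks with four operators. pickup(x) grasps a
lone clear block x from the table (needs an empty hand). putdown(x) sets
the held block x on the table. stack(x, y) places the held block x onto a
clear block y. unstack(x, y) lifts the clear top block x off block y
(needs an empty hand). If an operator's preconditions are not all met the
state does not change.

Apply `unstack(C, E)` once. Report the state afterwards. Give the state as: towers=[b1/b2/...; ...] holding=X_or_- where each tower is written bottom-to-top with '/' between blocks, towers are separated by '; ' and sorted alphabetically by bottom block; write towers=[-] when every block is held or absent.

towers=[D/B/A/G/E; H/F] holding=C

before: towers=[D/B/A/G/E/C; H/F] holding=-
pre[unstack(C, E)]: on(C,E) yes, clear(C) yes, handempty yes
all met → apply unstack(C, E)
after:  towers=[D/B/A/G/E; H/F] holding=C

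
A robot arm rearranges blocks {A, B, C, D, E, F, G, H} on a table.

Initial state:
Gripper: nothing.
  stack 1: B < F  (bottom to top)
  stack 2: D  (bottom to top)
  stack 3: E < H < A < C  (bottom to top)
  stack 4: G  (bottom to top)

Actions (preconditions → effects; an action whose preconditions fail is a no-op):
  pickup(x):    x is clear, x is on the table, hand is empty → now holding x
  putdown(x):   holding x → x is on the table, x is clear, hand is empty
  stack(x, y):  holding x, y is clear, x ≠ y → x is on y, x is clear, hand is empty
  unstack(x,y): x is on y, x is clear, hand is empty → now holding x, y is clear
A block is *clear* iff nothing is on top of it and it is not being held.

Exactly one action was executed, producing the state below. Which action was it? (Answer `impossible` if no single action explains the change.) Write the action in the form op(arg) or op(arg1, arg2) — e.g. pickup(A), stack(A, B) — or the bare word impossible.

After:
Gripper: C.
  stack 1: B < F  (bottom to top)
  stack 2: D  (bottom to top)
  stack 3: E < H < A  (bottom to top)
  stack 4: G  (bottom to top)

unstack(C, A)

target: towers=[B/F; D; E/H/A; G] holding=C
         pickup(G) → towers=[B/F; D; E/H/A/C] holding=G
     unstack(F, B) → towers=[B; D; E/H/A/C; G] holding=F
         pickup(D) → towers=[B/F; E/H/A/C; G] holding=D
     unstack(C, A) → towers=[B/F; D; E/H/A; G] holding=C  ← match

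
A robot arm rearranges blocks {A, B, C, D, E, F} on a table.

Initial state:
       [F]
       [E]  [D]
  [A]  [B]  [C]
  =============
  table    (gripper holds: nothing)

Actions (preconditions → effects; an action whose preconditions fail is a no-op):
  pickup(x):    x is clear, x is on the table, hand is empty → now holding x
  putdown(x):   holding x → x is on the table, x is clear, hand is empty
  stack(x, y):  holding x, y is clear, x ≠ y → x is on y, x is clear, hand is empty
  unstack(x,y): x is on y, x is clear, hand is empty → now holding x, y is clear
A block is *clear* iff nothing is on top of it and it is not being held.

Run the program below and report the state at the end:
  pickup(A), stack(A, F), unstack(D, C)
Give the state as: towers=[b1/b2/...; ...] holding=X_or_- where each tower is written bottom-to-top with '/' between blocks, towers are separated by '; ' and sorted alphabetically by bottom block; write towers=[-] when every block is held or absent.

step 1 (pickup(A)): towers=[B/E/F; C/D] holding=A
step 2 (stack(A, F)): towers=[B/E/F/A; C/D] holding=-
step 3 (unstack(D, C)): towers=[B/E/F/A; C] holding=D

towers=[B/E/F/A; C] holding=D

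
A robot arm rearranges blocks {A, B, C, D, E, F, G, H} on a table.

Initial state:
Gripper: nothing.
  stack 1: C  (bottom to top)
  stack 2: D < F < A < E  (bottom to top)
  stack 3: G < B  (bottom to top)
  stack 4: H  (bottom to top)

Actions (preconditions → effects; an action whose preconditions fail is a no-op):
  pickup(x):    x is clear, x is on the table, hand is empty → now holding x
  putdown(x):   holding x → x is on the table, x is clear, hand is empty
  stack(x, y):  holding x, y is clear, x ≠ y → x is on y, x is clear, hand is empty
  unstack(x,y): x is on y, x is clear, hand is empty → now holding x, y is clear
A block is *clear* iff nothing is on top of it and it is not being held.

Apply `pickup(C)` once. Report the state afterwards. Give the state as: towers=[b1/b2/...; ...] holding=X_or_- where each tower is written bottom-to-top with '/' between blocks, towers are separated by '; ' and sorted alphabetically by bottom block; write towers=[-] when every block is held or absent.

before: towers=[C; D/F/A/E; G/B; H] holding=-
pre[pickup(C)]: clear(C) yes, ontable(C) yes, handempty yes
all met → apply pickup(C)
after:  towers=[D/F/A/E; G/B; H] holding=C

towers=[D/F/A/E; G/B; H] holding=C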